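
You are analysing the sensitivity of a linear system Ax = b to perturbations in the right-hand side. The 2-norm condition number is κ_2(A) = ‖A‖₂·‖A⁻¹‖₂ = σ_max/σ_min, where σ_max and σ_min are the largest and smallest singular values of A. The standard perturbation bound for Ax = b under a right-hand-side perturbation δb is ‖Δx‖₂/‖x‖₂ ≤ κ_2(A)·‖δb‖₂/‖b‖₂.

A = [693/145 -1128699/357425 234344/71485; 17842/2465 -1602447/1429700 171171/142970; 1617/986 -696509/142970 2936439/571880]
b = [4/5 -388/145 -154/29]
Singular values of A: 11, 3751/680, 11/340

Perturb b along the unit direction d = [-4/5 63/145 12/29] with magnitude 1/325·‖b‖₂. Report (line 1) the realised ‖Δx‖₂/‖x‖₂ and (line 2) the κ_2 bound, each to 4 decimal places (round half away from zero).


0.0046
1.0462

from the listed singular values, σ₁ = 11, σ_n = 11/340
condition number: 11 ÷ (11/340) = 340.0000
perturbation bound = 340.0000·1/325 = 1.0462
solve Ax = b  →  x = [-0.0133 -89.1758 -85.6382]
2-norm of b is 6.0000; of x, 123.6374
δb = ε·‖b‖·d = [-0.0148 0.0080 0.0076]; solving A·Δx = δb gives ‖Δx‖ = 0.5706
realised ‖Δx‖/‖x‖ = 0.0046
realised/bound (from unrounded values) ≈ 0.0044


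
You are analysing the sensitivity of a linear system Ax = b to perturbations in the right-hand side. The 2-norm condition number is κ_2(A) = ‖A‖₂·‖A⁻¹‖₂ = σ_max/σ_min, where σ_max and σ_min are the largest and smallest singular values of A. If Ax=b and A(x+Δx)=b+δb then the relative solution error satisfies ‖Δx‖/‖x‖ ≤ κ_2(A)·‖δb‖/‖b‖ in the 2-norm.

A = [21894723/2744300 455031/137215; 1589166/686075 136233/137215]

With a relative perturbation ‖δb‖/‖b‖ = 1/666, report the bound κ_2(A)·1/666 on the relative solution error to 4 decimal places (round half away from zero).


AᵀA = [831657715929/12049891984 86630120865/3012472996; 86630120865/3012472996 9024505650/753118249]; tr = 5775442641/71301136, det = 4100625/71301136
eigenvalues of AᵀA: λ = (tr ± √(tr²−4·det))/2 = 81, 50625/71301136
σ_max=√81=9, σ_min=√(50625/71301136)=(225/8444) → κ = 337.7600
bound on ‖Δx‖/‖x‖: κ·ε = 337.7600·1/666 = 0.5071

0.5071


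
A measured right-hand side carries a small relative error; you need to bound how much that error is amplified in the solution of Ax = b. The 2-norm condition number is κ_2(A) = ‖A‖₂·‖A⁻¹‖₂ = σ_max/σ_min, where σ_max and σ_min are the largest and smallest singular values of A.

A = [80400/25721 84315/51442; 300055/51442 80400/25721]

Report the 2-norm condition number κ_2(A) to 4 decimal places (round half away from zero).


form AᵀA = [401002225/9156676 53466000/2289169; 53466000/2289169 114068025/9156676] with trace 891125/15842 and determinant 5625/126736
solving λ² − 891125/15842·λ + 5625/126736 = 0 gives λ = 225/4, 25/31684
σ_max=√(225/4)=(15/2), σ_min=√(25/31684)=(5/178) → κ = 267.0000

267.0000


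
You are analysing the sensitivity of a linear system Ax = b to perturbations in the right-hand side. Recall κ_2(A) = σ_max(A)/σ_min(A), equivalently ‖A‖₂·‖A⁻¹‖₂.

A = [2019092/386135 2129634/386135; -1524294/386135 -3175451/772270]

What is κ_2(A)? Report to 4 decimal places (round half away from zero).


form AᵀA = [256008188116/5964009529 268803497025/5964009529; 268803497025/5964009529 1128994117969/23856038116] with trace 2560079513/28366276 and determinant 521284/7091569
λ_max, λ_min = (2560079513/28366276 ± √6553770522709223025/804645614108176)/2 = 361/4, 5776/7091569
κ = σ_max/σ_min = (19/2)/(76/2663) = 332.8750

332.8750


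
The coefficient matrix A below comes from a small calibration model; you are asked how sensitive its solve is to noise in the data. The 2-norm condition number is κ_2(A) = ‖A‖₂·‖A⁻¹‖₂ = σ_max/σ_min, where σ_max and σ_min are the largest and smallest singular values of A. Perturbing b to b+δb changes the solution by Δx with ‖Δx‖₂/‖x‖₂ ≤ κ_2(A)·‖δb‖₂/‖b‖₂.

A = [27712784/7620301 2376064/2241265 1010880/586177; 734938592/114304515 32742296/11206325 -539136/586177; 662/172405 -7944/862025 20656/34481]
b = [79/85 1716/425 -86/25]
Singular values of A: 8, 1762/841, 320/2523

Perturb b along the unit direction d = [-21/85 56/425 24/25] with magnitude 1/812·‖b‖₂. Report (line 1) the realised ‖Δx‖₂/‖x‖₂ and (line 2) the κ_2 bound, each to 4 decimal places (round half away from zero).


0.0022
0.0777

largest singular value 8, smallest 320/2523
κ_2(A) = 8 / (320/2523) = 63.0750
κ_2(A)·‖δb‖/‖b‖ = 0.0777
solve Ax = b  →  x = [9.2564 -20.9154 -6.1235]
‖b‖ = 5.3852, ‖x‖ = 23.6777
Δx = A⁻¹·δb where δb = 1/812·5.3852·d; ‖Δx‖ = 0.0523
dividing the unrounded norms, ‖Δx‖/‖x‖ = 0.0022
realised/bound (from unrounded values) ≈ 0.0284


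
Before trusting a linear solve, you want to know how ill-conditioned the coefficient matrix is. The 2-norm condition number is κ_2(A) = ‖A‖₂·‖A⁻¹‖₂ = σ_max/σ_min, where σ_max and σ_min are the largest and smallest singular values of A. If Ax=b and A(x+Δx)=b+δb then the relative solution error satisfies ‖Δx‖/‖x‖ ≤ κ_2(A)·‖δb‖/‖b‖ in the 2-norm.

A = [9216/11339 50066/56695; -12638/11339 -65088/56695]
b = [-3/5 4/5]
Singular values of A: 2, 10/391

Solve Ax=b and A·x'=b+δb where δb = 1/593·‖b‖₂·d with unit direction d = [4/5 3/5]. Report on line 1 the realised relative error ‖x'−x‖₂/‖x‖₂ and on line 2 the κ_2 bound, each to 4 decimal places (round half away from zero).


from the listed singular values, σ₁ = 2, σ_n = 10/391
κ_2(A) = 2 / (10/391) = 78.2000
bound on ‖Δx‖/‖x‖: κ·ε = 78.2000·1/593 = 0.1319
solve Ax = b  →  x = [-0.3448 -0.3621]
‖b‖₂ = 1.0000 and ‖x‖₂ = 0.5000
δb = ε·‖b‖·d = [0.0013 0.0010]; solving A·Δx = δb gives ‖Δx‖ = 0.0659
relative error = 0.1319
realised/bound = 1 exactly: the bound is attained for this b and d

0.1319
0.1319


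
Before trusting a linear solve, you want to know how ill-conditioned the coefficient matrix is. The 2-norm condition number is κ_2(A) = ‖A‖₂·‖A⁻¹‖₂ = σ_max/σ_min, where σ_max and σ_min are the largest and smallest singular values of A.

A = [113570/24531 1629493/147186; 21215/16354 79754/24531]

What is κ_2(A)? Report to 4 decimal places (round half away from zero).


M = AᵀA = [55643265625/2407079844 100144675000/1805309883; 100144675000/1805309883 2884232655625/21663718596]. tr(M)=10014858125/64093842, det(M)=244140625/512750736
char-poly roots: 625/4 and 390625/128187684
σ_max=√(625/4)=(25/2), σ_min=√(390625/128187684)=(625/11322) → κ = 226.4400

226.4400


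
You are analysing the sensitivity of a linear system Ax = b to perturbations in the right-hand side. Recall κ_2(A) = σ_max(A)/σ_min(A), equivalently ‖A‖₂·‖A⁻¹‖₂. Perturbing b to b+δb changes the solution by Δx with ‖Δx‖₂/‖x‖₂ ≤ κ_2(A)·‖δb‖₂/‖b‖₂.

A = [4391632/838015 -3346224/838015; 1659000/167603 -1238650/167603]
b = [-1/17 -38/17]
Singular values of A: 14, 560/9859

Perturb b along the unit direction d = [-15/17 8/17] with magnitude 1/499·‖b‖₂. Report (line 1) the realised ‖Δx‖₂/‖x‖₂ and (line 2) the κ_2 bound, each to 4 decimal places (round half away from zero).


σ_max = 14, σ_min = 560/9859
κ = σ_max/σ_min = 14/(560/9859) = 246.4750
worst-case relative error ≤ 246.4750 × 1/499 = 0.4939
solve Ax = b  →  x = [-10.6775 -13.9986]
2-norm of b is 2.2361; of x, 17.6059
Δx = A⁻¹·δb where δb = 1/499·2.2361·d; ‖Δx‖ = 0.0789
realised ‖Δx‖/‖x‖ = 0.0045
so the bound overstates the realised error by a factor of ≈ 110.2306 (computed from the unrounded values)

0.0045
0.4939


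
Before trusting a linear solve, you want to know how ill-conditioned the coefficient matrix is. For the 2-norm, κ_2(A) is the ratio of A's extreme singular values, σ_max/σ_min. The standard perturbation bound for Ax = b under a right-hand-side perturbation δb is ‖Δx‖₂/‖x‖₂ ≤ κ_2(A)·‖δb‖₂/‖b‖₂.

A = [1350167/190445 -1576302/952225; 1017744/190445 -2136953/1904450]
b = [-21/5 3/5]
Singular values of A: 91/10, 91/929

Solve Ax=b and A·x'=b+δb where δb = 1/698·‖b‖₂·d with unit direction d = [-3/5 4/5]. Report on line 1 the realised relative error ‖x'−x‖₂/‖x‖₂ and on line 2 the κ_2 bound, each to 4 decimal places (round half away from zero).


σ_max = 91/10, σ_min = 91/929
κ = σ_max/σ_min = (91/10)/(91/929) = 92.9000
κ_2(A)·‖δb‖/‖b‖ = 0.1331
solve Ax = b  →  x = [6.4012 29.9518]
‖b‖ = 4.2426, ‖x‖ = 30.6281
with δb = [-0.0036 0.0049], A·Δx = δb → ‖Δx‖ = 0.0621
relative error = 0.0020
realised/bound (from unrounded values) ≈ 0.0152

0.0020
0.1331


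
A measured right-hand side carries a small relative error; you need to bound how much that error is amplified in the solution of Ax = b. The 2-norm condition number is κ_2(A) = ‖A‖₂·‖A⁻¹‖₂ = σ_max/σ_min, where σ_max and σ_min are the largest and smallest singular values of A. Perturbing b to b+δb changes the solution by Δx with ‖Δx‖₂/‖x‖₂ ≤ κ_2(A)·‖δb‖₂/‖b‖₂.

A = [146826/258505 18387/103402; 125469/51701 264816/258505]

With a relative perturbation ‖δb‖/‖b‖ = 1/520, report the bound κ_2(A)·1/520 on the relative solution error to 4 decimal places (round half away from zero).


0.0933

form AᵀA = [246948021/39753025 4113747/1590121; 4113747/1590121 171898929/159012100] with trace 6862077/940900 and determinant 531441/23522500
char-poly roots: 729/100 and 729/235225
σ_max=√(729/100)=(27/10), σ_min=√(729/235225)=(27/485) → κ = 48.5000
perturbation bound = 48.5000·1/520 = 0.0933


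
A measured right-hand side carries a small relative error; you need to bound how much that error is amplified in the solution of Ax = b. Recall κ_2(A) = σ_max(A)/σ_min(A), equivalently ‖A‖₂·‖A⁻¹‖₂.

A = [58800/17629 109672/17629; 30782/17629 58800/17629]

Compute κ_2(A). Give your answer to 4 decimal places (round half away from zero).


244.0000

AᵀA = [15242116/1075369 28576800/1075369; 28576800/1075369 53582656/1075369]; tr = 238148/3721, det = 256/3721
λ_max, λ_min = (238148/3721 ± √56710659600/13845841)/2 = 64, 4/3721
κ_2(A) = √(λ_max/λ_min) = √(64 / (4/3721)) = 244.0000


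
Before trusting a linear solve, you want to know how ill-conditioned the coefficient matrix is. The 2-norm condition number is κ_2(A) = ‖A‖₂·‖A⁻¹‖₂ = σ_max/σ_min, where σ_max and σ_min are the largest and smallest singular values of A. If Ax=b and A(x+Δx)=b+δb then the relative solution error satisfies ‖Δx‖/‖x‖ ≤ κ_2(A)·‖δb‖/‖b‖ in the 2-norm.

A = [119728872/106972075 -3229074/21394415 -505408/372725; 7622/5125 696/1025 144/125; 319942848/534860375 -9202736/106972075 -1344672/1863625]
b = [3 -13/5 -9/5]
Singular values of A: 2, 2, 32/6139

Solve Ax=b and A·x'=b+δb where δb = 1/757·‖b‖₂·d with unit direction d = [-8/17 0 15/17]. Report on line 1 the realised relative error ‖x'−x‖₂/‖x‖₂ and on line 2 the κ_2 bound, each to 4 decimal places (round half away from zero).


0.0019
0.5069

from the listed singular values, σ₁ = 2, σ_n = 32/6139
κ = σ_max/σ_min = 2/(32/6139) = 383.6875
perturbation bound = 383.6875·1/757 = 0.5069
solve Ax = b  →  x = [-121.6783 538.5146 -162.5888]
‖b‖ = 4.3589, ‖x‖ = 575.5334
with δb = [-0.0027 0.0000 0.0051], A·Δx = δb → ‖Δx‖ = 1.1047
relative error = 0.0019
so the bound overstates the realised error by a factor of ≈ 264.0728 (computed from the unrounded values)


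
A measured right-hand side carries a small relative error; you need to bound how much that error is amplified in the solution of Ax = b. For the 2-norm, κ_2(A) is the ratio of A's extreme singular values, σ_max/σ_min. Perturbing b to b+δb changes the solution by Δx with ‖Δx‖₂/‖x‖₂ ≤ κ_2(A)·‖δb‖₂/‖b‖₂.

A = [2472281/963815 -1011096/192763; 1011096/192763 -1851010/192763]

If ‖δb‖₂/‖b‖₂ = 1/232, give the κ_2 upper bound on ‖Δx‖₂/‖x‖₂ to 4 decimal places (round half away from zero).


M = AᵀA = [6446173697/189077825 -2413486152/37815565; -2413486152/37815565 905465732/7563113]. tr(M)=1710753941/11122225, det(M)=3694084/444889
eigenvalues of AᵀA: λ = (tr ± √(tr²−4·det))/2 = 3844/25, 24025/444889
κ_2(A) = √(λ_max/λ_min) = √((3844/25) / (24025/444889)) = 53.3600
bound on ‖Δx‖/‖x‖: κ·ε = 53.3600·1/232 = 0.2300

0.2300


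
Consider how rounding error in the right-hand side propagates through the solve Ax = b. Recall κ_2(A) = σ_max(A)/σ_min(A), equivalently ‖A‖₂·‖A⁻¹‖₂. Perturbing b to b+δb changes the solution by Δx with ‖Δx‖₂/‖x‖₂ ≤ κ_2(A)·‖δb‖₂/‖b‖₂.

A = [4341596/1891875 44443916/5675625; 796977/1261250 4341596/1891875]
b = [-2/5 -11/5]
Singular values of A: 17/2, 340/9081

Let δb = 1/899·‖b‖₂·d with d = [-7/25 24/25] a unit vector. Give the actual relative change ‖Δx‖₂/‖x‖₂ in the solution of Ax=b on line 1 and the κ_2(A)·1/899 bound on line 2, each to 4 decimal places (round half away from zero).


σ_max = 17/2, σ_min = 340/9081
condition number: (17/2) ÷ (340/9081) = 227.0250
perturbation bound = 227.0250·1/899 = 0.2525
solve Ax = b  →  x = [51.2480 -15.0699]
‖b‖₂ = 2.2361 and ‖x‖₂ = 53.4178
Δx = A⁻¹·δb where δb = 1/899·2.2361·d; ‖Δx‖ = 0.0664
dividing the unrounded norms, ‖Δx‖/‖x‖ = 0.0012
so the bound overstates the realised error by a factor of ≈ 203.0578 (computed from the unrounded values)

0.0012
0.2525


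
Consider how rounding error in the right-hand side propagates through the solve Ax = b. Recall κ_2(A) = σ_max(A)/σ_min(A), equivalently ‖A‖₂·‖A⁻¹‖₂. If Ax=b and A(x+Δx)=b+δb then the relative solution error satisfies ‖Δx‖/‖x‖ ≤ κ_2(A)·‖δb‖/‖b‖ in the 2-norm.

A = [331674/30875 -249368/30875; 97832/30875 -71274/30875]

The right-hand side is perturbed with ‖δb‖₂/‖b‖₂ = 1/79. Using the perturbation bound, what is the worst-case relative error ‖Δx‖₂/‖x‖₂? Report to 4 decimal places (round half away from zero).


form AᵀA = [191325988/1525225 -143490816/1525225; -143490816/1525225 107623012/1525225] with trace 11957960/61009 and determinant 38416/61009
λ_max, λ_min = (11957960/61009 ± √142983432474624/3722098081)/2 = 196, 196/61009
σ_max=√196=14, σ_min=√(196/61009)=(14/247) → κ = 247.0000
perturbation bound = 247.0000·1/79 = 3.1266

3.1266


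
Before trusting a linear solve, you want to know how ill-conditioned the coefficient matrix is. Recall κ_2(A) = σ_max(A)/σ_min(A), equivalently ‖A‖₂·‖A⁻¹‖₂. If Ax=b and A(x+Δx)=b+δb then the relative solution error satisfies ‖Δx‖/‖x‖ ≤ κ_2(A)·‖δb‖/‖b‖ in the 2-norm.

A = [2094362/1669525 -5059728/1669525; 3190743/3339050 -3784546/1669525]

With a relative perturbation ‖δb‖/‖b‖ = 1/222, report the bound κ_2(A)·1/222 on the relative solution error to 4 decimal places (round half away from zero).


AᵀA = [1109049985609/445970196100 -133077271059/22298509805; -133077271059/22298509805 1596945434404/111492549025]; tr = 1774398041/105555076, det = 45212176/16492980625
char-poly roots: 1681/100 and 107584/659719225
σ_max=√(1681/100)=(41/10), σ_min=√(107584/659719225)=(328/25685) → κ = 321.0625
κ_2(A)·‖δb‖/‖b‖ = 1.4462

1.4462


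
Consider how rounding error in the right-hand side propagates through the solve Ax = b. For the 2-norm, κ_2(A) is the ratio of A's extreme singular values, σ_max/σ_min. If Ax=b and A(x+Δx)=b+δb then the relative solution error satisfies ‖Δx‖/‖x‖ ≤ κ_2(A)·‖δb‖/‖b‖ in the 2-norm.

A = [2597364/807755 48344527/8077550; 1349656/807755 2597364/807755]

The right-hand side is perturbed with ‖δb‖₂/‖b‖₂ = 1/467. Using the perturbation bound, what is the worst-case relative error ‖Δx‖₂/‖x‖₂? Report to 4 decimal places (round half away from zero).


AᵀA = [29646612688/2257675225 277895870406/11288376125; 277895870406/11288376125 10421533791361/225767522500]; tr = 46319014049/781202500, det = 562448656/4882515625
λ_max, λ_min = (46319014049/781202500 ± √2145169855241898516801/610277346006250000)/2 = 5929/100, 379456/195300625
κ_2(A) = √(λ_max/λ_min) = √((5929/100) / (379456/195300625)) = 174.6875
perturbation bound = 174.6875·1/467 = 0.3741

0.3741


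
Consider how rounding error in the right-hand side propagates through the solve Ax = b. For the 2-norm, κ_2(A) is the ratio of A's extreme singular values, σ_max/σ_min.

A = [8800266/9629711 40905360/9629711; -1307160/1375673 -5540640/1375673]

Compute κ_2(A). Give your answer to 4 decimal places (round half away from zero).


M = AᵀA = [191640163716/110263179481 850012716960/110263179481; 850012716960/110263179481 3778221600000/110263179481]. tr(M)=2361607236/65593801, det(M)=8294400/65593801
λ_max, λ_min = (2361607236/65593801 ± √5575012492235502096/4302546729627601)/2 = 36, 230400/65593801
so κ_2 = √(36 / (230400/65593801)) = 101.2375

101.2375


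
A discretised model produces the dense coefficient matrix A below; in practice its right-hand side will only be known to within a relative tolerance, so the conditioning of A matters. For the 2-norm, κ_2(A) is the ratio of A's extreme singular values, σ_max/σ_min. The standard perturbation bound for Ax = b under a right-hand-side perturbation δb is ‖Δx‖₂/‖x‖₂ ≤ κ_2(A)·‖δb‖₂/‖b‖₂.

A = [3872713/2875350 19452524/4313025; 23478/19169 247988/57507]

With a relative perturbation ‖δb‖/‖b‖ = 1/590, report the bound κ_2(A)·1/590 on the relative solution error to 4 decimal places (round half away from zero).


form AᵀA = [32580590809/9830722500 83730376366/7373041875; 83730376366/7373041875 861268978336/22119125625] with trace 5981281969/141562404 and determinant 2856100/35390601
solving λ² − 5981281969/141562404·λ + 2856100/35390601 = 0 gives λ = 169/4, 67600/35390601
κ = σ_max/σ_min = (13/2)/(260/5949) = 148.7250
bound on ‖Δx‖/‖x‖: κ·ε = 148.7250·1/590 = 0.2521

0.2521


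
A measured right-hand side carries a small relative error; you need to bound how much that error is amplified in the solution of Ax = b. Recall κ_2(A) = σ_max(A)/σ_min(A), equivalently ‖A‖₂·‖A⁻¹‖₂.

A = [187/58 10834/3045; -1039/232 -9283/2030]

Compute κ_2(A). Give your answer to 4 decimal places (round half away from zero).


form AᵀA = [1639025/53824 9028555/282576; 9028555/282576 49802761/1483524] with trace 1806961/28224 and determinant 625/441
eigenvalues of AᵀA: λ = (tr ± √(tr²−4·det))/2 = 64, 625/28224
σ_max=√64=8, σ_min=√(625/28224)=(25/168) → κ = 53.7600

53.7600


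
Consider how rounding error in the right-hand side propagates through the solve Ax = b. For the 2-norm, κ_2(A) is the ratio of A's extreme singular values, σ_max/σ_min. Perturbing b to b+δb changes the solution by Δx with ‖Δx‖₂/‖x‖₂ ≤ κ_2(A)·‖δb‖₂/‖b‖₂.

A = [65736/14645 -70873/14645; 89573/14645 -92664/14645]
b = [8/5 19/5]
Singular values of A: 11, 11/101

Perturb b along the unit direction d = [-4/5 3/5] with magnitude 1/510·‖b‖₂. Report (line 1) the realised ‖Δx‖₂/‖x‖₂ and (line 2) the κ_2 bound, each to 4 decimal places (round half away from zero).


largest singular value 11, smallest 11/101
κ = σ_max/σ_min = 11/(11/101) = 101.0000
worst-case relative error ≤ 101.0000 × 1/510 = 0.1980
solve Ax = b  →  x = [6.8997 6.0690]
‖b‖₂ = 4.1231 and ‖x‖₂ = 9.1890
Δx = A⁻¹·δb where δb = 1/510·4.1231·d; ‖Δx‖ = 0.0742
dividing the unrounded norms, ‖Δx‖/‖x‖ = 0.0081
so the bound overstates the realised error by a factor of ≈ 24.5153 (computed from the unrounded values)

0.0081
0.1980


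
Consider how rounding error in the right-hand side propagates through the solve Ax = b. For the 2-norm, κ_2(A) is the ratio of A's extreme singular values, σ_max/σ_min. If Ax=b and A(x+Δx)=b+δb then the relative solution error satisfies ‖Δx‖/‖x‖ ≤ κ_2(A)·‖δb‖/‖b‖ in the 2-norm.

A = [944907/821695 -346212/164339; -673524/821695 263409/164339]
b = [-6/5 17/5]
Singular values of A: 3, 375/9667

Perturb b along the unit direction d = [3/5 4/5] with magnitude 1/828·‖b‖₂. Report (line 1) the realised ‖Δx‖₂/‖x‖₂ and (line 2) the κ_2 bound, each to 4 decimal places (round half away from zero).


0.0022
0.0934

from the listed singular values, σ₁ = 3, σ_n = 375/9667
κ_2(A) = 3 / (375/9667) = 77.3360
bound on ‖Δx‖/‖x‖: κ·ε = 77.3360·1/828 = 0.0934
solve Ax = b  →  x = [45.0212 25.1446]
‖b‖ = 3.6056, ‖x‖ = 51.5670
with δb = [0.0026 0.0035], A·Δx = δb → ‖Δx‖ = 0.1123
realised ‖Δx‖/‖x‖ = 0.0022
realised/bound (from unrounded values) ≈ 0.0233


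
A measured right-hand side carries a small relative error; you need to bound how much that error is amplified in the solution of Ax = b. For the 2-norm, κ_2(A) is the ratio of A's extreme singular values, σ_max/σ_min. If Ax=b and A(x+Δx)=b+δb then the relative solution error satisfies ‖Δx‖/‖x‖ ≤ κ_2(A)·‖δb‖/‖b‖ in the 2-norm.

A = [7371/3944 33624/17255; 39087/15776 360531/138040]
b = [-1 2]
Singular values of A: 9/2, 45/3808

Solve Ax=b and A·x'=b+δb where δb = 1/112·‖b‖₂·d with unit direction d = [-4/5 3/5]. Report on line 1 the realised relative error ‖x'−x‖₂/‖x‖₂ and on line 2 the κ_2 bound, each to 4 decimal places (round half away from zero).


0.0100
3.4000

from the listed singular values, σ₁ = 9/2, σ_n = 45/3808
condition number: (9/2) ÷ (45/3808) = 380.8000
κ_2(A)·‖δb‖/‖b‖ = 3.4000
solve Ax = b  →  x = [-122.4031 116.8812]
2-norm of b is 2.2361; of x, 169.2446
Δx = A⁻¹·δb where δb = 1/112·2.2361·d; ‖Δx‖ = 1.6895
dividing the unrounded norms, ‖Δx‖/‖x‖ = 0.0100
realised/bound (from unrounded values) ≈ 0.0029


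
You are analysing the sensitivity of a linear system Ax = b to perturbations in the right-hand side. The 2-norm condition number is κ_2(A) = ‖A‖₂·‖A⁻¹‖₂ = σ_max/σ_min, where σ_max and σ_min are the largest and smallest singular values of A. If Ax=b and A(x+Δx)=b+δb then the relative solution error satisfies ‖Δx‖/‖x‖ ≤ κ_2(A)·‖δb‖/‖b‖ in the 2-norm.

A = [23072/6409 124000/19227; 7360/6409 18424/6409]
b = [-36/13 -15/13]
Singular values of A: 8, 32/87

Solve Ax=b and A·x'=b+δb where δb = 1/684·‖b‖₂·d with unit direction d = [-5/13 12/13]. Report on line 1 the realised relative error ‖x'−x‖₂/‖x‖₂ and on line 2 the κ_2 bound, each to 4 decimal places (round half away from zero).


0.0318
0.0318

from the listed singular values, σ₁ = 8, σ_n = 32/87
κ_2(A) = 8 / (32/87) = 21.7500
bound on ‖Δx‖/‖x‖: κ·ε = 21.7500·1/684 = 0.0318
solve Ax = b  →  x = [-0.1765 -0.3309]
2-norm of b is 3.0000; of x, 0.3750
δb = ε·‖b‖·d = [-0.0017 0.0040]; solving A·Δx = δb gives ‖Δx‖ = 0.0119
dividing the unrounded norms, ‖Δx‖/‖x‖ = 0.0318
realised/bound = 1 exactly: the bound is attained for this b and d


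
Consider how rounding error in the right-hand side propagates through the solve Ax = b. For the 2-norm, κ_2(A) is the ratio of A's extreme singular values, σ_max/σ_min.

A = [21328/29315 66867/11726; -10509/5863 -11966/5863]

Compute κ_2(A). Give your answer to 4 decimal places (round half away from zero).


M = AᵀA = [19028761/5085025 7939782/1017005; 7939782/1017005 29845777/813604]. tr(M)=489149/12100, det(M)=923521/12100
λ_max, λ_min = (489149/12100 ± √194568327801/146410000)/2 = 961/25, 961/484
so κ_2 = √((961/25) / (961/484)) = 4.4000

4.4000


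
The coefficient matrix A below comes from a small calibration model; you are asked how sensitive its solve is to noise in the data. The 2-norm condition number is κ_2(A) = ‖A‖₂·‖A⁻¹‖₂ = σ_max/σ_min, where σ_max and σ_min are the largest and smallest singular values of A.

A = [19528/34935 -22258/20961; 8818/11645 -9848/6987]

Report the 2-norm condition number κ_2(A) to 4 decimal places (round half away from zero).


AᵀA = [43246276/48818169 -243242240/146454507; -243242240/146454507 1368266500/439363521]; tr = 6081256/1520289, det = 400/1520289
λ_max, λ_min = (6081256/1520289 ± √36979242075136/2311278643521)/2 = 4, 100/1520289
σ_max=√4=2, σ_min=√(100/1520289)=(10/1233) → κ = 246.6000

246.6000


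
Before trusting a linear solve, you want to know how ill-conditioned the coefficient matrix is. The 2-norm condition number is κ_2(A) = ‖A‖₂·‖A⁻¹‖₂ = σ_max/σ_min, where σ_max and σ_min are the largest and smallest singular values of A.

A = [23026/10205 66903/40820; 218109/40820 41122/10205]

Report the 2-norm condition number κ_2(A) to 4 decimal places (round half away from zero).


M = AᵀA = [331684513/9859600 15546726/616225; 15546726/616225 186581737/9859600]. tr(M)=10365325/197192, det(M)=707281/6310144
eigenvalues of AᵀA: λ = (tr ± √(tr²−4·det))/2 = 841/16, 841/394384
κ_2(A) = √(λ_max/λ_min) = √((841/16) / (841/394384)) = 157.0000

157.0000


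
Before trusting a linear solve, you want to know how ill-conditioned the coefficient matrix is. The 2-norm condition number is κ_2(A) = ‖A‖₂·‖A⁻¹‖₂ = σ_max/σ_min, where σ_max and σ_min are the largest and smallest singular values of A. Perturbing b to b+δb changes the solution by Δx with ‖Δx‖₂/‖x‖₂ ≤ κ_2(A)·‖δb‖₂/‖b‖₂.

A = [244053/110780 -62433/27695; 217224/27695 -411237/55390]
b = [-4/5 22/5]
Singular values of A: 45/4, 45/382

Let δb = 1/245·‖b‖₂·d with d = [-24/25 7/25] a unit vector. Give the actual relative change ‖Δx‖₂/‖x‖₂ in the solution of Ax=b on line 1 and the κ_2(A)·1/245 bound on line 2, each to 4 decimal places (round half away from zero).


0.0091
0.3898

largest singular value 45/4, smallest 45/382
κ = σ_max/σ_min = (45/4)/(45/382) = 95.5000
worst-case relative error ≤ 95.5000 × 1/245 = 0.3898
solve Ax = b  →  x = [11.9663 12.0490]
‖b‖₂ = 4.4721 and ‖x‖₂ = 16.9815
δb = ε·‖b‖·d = [-0.0175 0.0051]; solving A·Δx = δb gives ‖Δx‖ = 0.1550
realised ‖Δx‖/‖x‖ = 0.0091
so the bound overstates the realised error by a factor of ≈ 42.7183 (computed from the unrounded values)


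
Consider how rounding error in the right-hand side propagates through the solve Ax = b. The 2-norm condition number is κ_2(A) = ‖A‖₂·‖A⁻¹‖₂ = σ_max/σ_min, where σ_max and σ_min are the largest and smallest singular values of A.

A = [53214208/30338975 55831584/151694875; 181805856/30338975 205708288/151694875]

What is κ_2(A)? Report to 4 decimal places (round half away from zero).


236.7920

M = AᵀA = [57416193934336/1472725446481 64592007856128/7363627232405; 64592007856128/7363627232405 72692904838144/36818136162025]. tr(M)=897143220224/21902520025, det(M)=26214400/876100801
λ_max, λ_min = (897143220224/21902520025 ± √804808541451794226610176/479720383445526000625)/2 = 1024/25, 640000/876100801
κ = σ_max/σ_min = (32/5)/(800/29599) = 236.7920


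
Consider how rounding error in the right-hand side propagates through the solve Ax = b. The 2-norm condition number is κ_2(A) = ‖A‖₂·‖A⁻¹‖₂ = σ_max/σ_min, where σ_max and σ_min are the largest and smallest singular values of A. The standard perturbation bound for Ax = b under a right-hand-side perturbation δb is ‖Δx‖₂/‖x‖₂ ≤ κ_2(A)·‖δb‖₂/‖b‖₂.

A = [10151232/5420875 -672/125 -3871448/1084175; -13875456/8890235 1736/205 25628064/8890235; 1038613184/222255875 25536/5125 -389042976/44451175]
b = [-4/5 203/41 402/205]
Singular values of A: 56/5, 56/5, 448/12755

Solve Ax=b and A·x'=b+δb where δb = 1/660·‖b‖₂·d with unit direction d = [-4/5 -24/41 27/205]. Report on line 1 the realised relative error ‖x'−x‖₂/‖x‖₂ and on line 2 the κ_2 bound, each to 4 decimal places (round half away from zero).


0.0041
0.4831

largest singular value 56/5, smallest 448/12755
condition number: (56/5) ÷ (448/12755) = 318.8750
worst-case relative error ≤ 318.8750 × 1/660 = 0.4831
solve Ax = b  →  x = [-50.2429 0.4464 -26.7962]
‖b‖₂ = 5.3852 and ‖x‖₂ = 56.9437
re-solving with b+δb shifts x by Δx of norm 0.2323
realised ‖Δx‖/‖x‖ = 0.0041
so the bound overstates the realised error by a factor of ≈ 118.4308 (computed from the unrounded values)


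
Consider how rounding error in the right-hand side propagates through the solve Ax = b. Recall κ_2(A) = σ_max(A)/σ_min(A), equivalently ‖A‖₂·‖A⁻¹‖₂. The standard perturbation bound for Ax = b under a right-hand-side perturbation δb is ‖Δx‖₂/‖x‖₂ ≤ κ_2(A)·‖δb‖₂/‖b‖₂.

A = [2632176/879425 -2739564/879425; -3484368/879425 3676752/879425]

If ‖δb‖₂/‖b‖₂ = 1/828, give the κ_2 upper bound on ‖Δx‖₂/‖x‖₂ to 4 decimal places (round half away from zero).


AᵀA = [762766834176/30935533225 -160177372992/6187106645; -160177372992/6187106645 840948647184/30935533225]; tr = 381382992/7356845, det = 26873856/919605625
solving λ² − 381382992/7356845·λ + 26873856/919605625 = 0 gives λ = 1296/25, 20736/36784225
so κ_2 = √((1296/25) / (20736/36784225)) = 303.2500
perturbation bound = 303.2500·1/828 = 0.3662

0.3662


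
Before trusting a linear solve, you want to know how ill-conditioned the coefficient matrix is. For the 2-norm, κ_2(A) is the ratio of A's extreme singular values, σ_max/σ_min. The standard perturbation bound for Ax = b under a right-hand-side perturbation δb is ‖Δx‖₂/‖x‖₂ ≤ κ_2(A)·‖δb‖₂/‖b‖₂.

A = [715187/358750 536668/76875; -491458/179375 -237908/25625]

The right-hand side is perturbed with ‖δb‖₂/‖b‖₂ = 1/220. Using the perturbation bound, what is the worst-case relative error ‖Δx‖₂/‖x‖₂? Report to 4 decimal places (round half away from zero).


1.0763

M = AᵀA = [59104652321/5148062500 21706974322/551578125; 21706974322/551578125 31896579616/236390625]. tr(M)=10853874361/74132100, det(M)=7086244/18533025
char-poly roots: 14641/100 and 1936/741321
κ_2(A) = √(λ_max/λ_min) = √((14641/100) / (1936/741321)) = 236.7750
worst-case relative error ≤ 236.7750 × 1/220 = 1.0763


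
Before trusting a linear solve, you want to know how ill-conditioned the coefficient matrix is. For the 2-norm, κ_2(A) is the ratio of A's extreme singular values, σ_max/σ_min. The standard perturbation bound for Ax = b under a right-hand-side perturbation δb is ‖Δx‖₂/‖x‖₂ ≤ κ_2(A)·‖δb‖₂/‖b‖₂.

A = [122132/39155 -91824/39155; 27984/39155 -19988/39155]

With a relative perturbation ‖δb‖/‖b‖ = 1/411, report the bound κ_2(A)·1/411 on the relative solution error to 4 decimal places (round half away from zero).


0.4647

AᵀA = [1867856/182405 -1400832/182405; -1400832/182405 1050704/182405]; tr = 583712/36481, det = 256/36481
char-poly roots: 16 and 16/36481
κ = σ_max/σ_min = 4/(4/191) = 191.0000
bound on ‖Δx‖/‖x‖: κ·ε = 191.0000·1/411 = 0.4647


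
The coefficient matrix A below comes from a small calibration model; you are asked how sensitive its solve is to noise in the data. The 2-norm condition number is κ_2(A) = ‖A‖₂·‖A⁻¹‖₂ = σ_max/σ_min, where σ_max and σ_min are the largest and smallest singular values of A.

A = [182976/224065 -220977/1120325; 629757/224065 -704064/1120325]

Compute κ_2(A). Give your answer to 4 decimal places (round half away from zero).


AᵀA = [17202963825/2008204969 -3870581760/2008204969; -3870581760/2008204969 871259121/2008204969]; tr = 10752066/1194649, det = 2025/1194649
eigenvalues of AᵀA: λ = (tr ± √(tr²−4·det))/2 = 9, 225/1194649
σ_max=√9=3, σ_min=√(225/1194649)=(15/1093) → κ = 218.6000

218.6000


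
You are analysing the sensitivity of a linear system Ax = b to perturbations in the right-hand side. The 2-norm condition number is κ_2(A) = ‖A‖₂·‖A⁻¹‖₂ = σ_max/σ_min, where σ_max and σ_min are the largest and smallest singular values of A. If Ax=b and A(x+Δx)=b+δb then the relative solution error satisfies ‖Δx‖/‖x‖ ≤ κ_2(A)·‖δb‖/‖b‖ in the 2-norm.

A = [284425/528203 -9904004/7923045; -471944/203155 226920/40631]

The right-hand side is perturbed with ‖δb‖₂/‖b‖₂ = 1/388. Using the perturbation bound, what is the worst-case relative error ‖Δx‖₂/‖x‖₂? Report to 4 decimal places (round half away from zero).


AᵀA = [23595480089/4149292225 -6795165652/497915067; -6795165652/497915067 1223140211536/37343630025]; tr = 8494080073/220968225, det = 59105344/5524205625
eigenvalues of AᵀA: λ = (tr ± √(tr²−4·det))/2 = 961/25, 61504/220968225
κ_2(A) = √(λ_max/λ_min) = √((961/25) / (61504/220968225)) = 371.6250
bound on ‖Δx‖/‖x‖: κ·ε = 371.6250·1/388 = 0.9578

0.9578


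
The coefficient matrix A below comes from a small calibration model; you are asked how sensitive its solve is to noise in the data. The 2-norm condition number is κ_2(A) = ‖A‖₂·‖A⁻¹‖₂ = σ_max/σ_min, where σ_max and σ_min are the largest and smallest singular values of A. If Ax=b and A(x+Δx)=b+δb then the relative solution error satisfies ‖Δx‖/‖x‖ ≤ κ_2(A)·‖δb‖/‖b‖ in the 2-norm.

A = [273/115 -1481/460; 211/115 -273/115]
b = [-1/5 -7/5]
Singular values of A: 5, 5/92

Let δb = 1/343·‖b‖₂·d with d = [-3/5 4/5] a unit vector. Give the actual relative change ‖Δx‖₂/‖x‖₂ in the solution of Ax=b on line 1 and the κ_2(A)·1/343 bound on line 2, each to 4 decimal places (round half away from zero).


from the listed singular values, σ₁ = 5, σ_n = 5/92
κ_2(A) = 5 / (5/92) = 92.0000
bound on ‖Δx‖/‖x‖: κ·ε = 92.0000·1/343 = 0.2682
solve Ax = b  →  x = [-14.8400 -10.8800]
2-norm of b is 1.4142; of x, 18.4011
Δx = A⁻¹·δb where δb = 1/343·1.4142·d; ‖Δx‖ = 0.0759
realised ‖Δx‖/‖x‖ = 0.0041
tightness: 0.0041 against a bound of 0.2682 (unrounded ratio ≈ 0.0154)

0.0041
0.2682


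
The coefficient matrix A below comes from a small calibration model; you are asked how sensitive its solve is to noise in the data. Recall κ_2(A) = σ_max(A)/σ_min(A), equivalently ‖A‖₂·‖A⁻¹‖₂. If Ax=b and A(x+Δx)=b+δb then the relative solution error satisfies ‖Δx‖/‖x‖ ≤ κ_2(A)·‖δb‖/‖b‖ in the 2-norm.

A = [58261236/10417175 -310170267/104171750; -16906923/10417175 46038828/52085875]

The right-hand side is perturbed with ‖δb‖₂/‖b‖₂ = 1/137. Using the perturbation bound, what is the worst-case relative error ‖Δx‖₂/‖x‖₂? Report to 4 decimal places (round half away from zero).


AᵀA = [346373239113/10213415057 -923654257218/51067075285; -923654257218/51067075285 9852601342617/1021341505700]; tr = 2617054426701/60078912100, det = 29648025/2403156484
char-poly roots: 1089/25 and 680625/2403156484
so κ_2 = √((1089/25) / (680625/2403156484)) = 392.1760
worst-case relative error ≤ 392.1760 × 1/137 = 2.8626

2.8626


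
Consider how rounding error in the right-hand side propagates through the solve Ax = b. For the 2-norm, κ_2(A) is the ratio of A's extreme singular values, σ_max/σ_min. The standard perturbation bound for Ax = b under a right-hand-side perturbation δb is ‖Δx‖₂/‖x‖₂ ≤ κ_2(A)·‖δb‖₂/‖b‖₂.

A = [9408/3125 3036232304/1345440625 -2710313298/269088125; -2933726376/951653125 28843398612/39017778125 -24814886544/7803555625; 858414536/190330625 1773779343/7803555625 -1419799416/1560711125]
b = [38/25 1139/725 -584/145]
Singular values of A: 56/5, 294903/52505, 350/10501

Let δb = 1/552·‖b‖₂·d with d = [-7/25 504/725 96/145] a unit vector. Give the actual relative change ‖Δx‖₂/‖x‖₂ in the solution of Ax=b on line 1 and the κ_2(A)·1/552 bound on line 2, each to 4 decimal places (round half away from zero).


0.0042
0.6088

σ_max = 56/5, σ_min = 350/10501
κ_2(A) = (56/5) / (350/10501) = 336.0320
worst-case relative error ≤ 336.0320 × 1/552 = 0.6088
solve Ax = b  →  x = [-0.6587 -58.4796 -13.4502]
‖b‖₂ = 4.5826 and ‖x‖₂ = 60.0100
δb = ε·‖b‖·d = [-0.0023 0.0058 0.0055]; solving A·Δx = δb gives ‖Δx‖ = 0.2491
realised ‖Δx‖/‖x‖ = 0.0042
so the bound overstates the realised error by a factor of ≈ 146.6669 (computed from the unrounded values)


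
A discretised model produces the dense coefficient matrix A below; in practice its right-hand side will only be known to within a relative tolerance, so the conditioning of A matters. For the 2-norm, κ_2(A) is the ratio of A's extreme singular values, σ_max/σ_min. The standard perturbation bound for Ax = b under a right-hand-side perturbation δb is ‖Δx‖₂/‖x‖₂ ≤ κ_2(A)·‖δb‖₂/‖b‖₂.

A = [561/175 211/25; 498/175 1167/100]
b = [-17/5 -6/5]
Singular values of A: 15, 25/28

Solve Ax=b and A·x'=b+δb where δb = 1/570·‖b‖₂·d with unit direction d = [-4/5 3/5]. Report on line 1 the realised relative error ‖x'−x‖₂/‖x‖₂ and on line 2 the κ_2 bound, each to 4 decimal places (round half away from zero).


σ_max = 15, σ_min = 25/28
κ = σ_max/σ_min = 15/(25/28) = 16.8000
worst-case relative error ≤ 16.8000 × 1/570 = 0.0295
solve Ax = b  →  x = [-2.2064 0.4352]
‖b‖ = 3.6056, ‖x‖ = 2.2489
with δb = [-0.0051 0.0038], A·Δx = δb → ‖Δx‖ = 0.0071
relative error = 0.0032
so the bound overstates the realised error by a factor of ≈ 9.3560 (computed from the unrounded values)

0.0032
0.0295


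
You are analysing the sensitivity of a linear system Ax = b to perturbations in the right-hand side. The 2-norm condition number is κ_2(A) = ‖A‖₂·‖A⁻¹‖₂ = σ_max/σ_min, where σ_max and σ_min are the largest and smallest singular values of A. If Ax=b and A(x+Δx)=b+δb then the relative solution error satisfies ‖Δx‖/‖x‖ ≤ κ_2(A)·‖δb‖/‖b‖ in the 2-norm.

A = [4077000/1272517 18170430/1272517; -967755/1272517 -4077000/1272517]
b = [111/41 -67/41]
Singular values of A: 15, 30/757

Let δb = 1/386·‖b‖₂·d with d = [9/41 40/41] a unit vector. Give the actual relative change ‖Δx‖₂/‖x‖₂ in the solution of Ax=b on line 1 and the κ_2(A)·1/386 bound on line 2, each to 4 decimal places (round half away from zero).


σ_max = 15, σ_min = 30/757
κ = σ_max/σ_min = 15/(30/757) = 378.5000
κ_2(A)·‖δb‖/‖b‖ = 0.9806
solve Ax = b  →  x = [24.6618 -5.3439]
‖b‖₂ = 3.1623 and ‖x‖₂ = 25.2341
re-solving with b+δb shifts x by Δx of norm 0.2067
relative error = 0.0082
so the bound overstates the realised error by a factor of ≈ 119.6960 (computed from the unrounded values)

0.0082
0.9806


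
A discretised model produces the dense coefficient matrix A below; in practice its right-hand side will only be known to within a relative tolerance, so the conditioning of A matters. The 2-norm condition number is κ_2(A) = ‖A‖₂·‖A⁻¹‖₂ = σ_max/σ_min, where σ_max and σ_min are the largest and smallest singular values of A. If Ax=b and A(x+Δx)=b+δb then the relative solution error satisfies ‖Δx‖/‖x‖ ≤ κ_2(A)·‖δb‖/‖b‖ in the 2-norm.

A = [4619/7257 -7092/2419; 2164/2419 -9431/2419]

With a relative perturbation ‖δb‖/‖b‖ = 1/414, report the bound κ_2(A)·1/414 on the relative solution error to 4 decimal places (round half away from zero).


M = AᵀA = [63481225/52664049 -31328000/5851561; -31328000/5851561 139240225/5851561]. tr(M)=783250/31329, det(M)=625/31329
solving λ² − 783250/31329·λ + 625/31329 = 0 gives λ = 25, 25/31329
σ_max=√25=5, σ_min=√(25/31329)=(5/177) → κ = 177.0000
κ_2(A)·‖δb‖/‖b‖ = 0.4275

0.4275
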